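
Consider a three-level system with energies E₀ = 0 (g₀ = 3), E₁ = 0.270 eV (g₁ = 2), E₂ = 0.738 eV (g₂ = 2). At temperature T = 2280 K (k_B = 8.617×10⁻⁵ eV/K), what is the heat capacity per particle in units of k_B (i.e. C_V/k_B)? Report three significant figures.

k_BT = 8.617×10⁻⁵ × 2280 K = 0.19647 eV.
Eᵢ/kT = 0, 1.3743, 3.7563.
Z = Σ gᵢe^(−Eᵢ/kT) = 3·e^(−0) + 2·e^(−1.3743) + 2·e^(−3.7563) = 3.0000 + 0.50603 + 0.046740 = 3.5528.
⟨E⟩ = 0.048165 eV, ⟨E²⟩ = 0.017548 eV².
C_V/k_B = (⟨E²⟩ − ⟨E⟩²)/(kT)² = (0.017548 − 0.0023199)/0.038600 = 0.395.

0.395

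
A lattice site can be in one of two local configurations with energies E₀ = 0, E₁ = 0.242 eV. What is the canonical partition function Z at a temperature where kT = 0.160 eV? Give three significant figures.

Z = 1.22

Eᵢ/kT = 0, 1.5125.
Z = Σ e^(−Eᵢ/kT) = e^(−0) + e^(−1.5125) = 1.0000 + 0.22036 = 1.2204.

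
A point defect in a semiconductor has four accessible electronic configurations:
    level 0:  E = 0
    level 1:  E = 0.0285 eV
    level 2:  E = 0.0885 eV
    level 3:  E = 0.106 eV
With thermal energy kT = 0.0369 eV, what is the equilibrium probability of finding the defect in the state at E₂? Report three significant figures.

0.0565

Eᵢ/kT = 0, 0.77236, 2.3984, 2.8726.
Z = Σ e^(−Eᵢ/kT) = e^(−0) + e^(−0.77236) + e^(−2.3984) + e^(−2.8726) = 1.0000 + 0.46192 + 0.090863 + 0.056552 = 1.6093.
P₂ = e^(−E₂/kT) / Z = 0.090863/1.6093 = 0.0565.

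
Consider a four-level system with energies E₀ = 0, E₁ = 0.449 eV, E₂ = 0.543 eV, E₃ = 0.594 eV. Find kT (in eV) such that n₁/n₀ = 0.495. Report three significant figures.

0.639 eV

n₁/n₀ = exp[−(E₁−E₀)/kT] = 0.495.
⇒ (E₁−E₀)/kT = ln(1/0.495) = ln(2.0202) = 0.70320.
kT = 0.449 eV / 0.70320 = 0.639 eV.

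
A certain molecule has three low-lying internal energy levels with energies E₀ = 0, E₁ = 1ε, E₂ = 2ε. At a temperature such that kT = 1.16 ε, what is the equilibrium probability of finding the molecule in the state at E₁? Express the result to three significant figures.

Eᵢ/kT = 0, 0.86207, 1.7241.
Z = Σ e^(−Eᵢ/kT) = e^(−0) + e^(−0.86207) + e^(−1.7241) = 1.0000 + 0.42229 + 0.17833 = 1.6006.
P₁ = e^(−E₁/kT) / Z = 0.42229/1.6006 = 0.264.

0.264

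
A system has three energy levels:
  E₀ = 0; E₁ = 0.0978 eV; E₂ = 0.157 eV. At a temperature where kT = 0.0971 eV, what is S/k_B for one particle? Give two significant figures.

0.89

Eᵢ/kT = 0, 1.007, 1.617.
Z = Σ e^(−Eᵢ/kT) = e^(−0) + e^(−1.007) + e^(−1.617) = 1.000 + 0.3653 + 0.1985 = 1.564.
⟨E⟩ = Σ EᵢPᵢ = 0.04277 eV.
S/k_B = ln Z + ⟨E⟩/kT = ln(1.564) + 0.04277/0.0971 = 0.4472 + 0.4405 = 0.89.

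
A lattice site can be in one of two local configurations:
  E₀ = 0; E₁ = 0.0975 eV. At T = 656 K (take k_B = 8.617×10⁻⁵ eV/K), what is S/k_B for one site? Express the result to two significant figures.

k_BT = 8.617×10⁻⁵ × 656 K = 0.05653 eV.
Eᵢ/kT = 0, 1.725.
Z = Σ e^(−Eᵢ/kT) = e^(−0) + e^(−1.725) = 1.000 + 0.1782 = 1.178.
⟨E⟩ = Σ EᵢPᵢ = 0.01475 eV.
S/k_B = ln Z + ⟨E⟩/kT = ln(1.178) + 0.01475/0.05653 = 0.1638 + 0.2609 = 0.42.

0.42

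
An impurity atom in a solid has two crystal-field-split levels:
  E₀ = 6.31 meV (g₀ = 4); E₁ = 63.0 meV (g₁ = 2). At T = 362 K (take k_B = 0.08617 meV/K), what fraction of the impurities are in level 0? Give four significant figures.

k_BT = 0.08617 × 362 K = 31.1935 meV.
Eᵢ/kT = 0.202286, 2.01965.
Z = Σ gᵢe^(−Eᵢ/kT) = 4·e^(−0.202286) + 2·e^(−2.01965) = 3.26745 + 0.265404 = 3.53285.
P₀ = g₀ e^(−E₀/kT) / Z = 3.26745/3.53285 = 0.9249.

0.9249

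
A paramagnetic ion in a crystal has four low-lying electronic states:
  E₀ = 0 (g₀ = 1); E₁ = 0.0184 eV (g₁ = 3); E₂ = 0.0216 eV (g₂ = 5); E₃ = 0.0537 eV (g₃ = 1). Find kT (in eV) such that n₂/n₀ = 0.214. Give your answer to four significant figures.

0.006854 eV

n₂/n₀ = (g₂/g₀) exp[−(E₂−E₀)/kT] = 0.214.
⇒ (E₂−E₀)/kT = ln((5/1)/0.214) = ln(23.3645) = 3.15122.
kT = 0.0216 eV / 3.15122 = 0.006854 eV.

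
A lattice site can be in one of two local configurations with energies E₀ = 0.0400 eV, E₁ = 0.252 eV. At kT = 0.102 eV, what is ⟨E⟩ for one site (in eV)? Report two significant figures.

0.064 eV

Eᵢ/kT = 0.3922, 2.471.
Z = Σ e^(−Eᵢ/kT) = e^(−0.3922) + e^(−2.471) = 0.6756 + 0.08450 = 0.7601.
⟨E⟩ = Σ Eᵢ e^(−Eᵢ/kT) / Z = (0.0400·0.6756 + 0.252·0.08450) / 0.7601 = 0.064 eV.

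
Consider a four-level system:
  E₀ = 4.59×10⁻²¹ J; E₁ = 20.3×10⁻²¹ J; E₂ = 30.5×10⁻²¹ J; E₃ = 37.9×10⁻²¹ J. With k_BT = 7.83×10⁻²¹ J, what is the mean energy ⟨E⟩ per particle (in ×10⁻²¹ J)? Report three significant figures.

Eᵢ/kT = 0.58621, 2.5926, 3.8953, 4.8404.
Z = Σ e^(−Eᵢ/kT) = e^(−0.58621) + e^(−2.5926) + e^(−3.8953) + e^(−4.8404) = 0.55643 + 0.074825 + 0.020337 + 0.0079039 = 0.65950.
⟨E⟩ = Σ Eᵢ e^(−Eᵢ/kT) / Z = (4.59·0.55643 + 20.3·0.074825 + 30.5·0.020337 + 37.9·0.0079039) / 0.65950 = 7.57 ×10⁻²¹ J.

7.57 ×10⁻²¹ J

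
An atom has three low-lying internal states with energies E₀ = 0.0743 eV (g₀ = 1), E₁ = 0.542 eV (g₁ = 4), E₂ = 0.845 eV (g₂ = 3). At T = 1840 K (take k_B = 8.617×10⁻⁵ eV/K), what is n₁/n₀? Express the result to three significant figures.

k_BT = 8.617×10⁻⁵ × 1840 K = 0.15855 eV.
n₁/n₀ = (g₁/g₀) exp[−(E₁−E₀)/kT] = (4/1) × exp(−(0.4677 eV)/(0.15855 eV)) = (4/1) × exp(-2.9499) = 0.209.

0.209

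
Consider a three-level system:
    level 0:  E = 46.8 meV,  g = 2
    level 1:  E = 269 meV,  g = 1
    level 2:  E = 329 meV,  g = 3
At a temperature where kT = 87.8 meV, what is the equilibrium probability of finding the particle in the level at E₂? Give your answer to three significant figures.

Eᵢ/kT = 0.53303, 3.0638, 3.7472.
Z = Σ gᵢe^(−Eᵢ/kT) = 2·e^(−0.53303) + 1·e^(−3.0638) + 3·e^(−3.7472) = 1.1736 + 0.046710 + 0.070751 = 1.2911.
P₂ = g₂ e^(−E₂/kT) / Z = 0.070751/1.2911 = 0.0548.

0.0548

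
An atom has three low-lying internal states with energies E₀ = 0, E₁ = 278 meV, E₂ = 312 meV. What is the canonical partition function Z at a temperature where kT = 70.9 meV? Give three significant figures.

Eᵢ/kT = 0, 3.9210, 4.4006.
Z = Σ e^(−Eᵢ/kT) = e^(−0) + e^(−3.9210) + e^(−4.4006) = 1.0000 + 0.019821 + 0.012270 = 1.0321.

Z = 1.03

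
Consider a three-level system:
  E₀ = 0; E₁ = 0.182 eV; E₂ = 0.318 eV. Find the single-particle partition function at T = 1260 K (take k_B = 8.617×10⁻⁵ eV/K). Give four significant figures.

Z = 1.241

k_BT = 8.617×10⁻⁵ × 1260 K = 0.108574 eV.
Eᵢ/kT = 0, 1.67628, 2.92888.
Z = Σ e^(−Eᵢ/kT) = e^(−0) + e^(−1.67628) + e^(−2.92888) = 1.00000 + 0.187069 + 0.0534569 = 1.24053.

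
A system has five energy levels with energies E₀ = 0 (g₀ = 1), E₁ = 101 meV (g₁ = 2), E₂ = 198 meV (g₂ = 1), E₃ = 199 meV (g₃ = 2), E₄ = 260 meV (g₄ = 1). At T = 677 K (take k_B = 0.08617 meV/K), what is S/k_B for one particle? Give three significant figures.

k_BT = 0.08617 × 677 K = 58.337 meV.
Eᵢ/kT = 0, 1.7313, 3.3941, 3.4112, 4.4569.
Z = Σ gᵢe^(−Eᵢ/kT) = 1·e^(−0) + 2·e^(−1.7313) + 1·e^(−3.3941) + 2·e^(−3.4112) + 1·e^(−4.4569) = 1.0000 + 0.35411 + 0.033571 + 0.066003 + 0.011598 = 1.4653.
⟨E⟩ = Σ EᵢPᵢ = 39.966 meV.
S/k_B = ln Z + ⟨E⟩/kT = ln(1.4653) + 39.966/58.337 = 0.38206 + 0.68509 = 1.07.

1.07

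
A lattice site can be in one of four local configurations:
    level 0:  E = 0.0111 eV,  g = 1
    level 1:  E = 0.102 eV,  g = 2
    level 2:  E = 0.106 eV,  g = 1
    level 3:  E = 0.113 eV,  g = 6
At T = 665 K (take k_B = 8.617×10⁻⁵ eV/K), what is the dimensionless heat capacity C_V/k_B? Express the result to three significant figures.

k_BT = 8.617×10⁻⁵ × 665 K = 0.057303 eV.
Eᵢ/kT = 0.19371, 1.7800, 1.8498, 1.9720.
Z = Σ gᵢe^(−Eᵢ/kT) = 1·e^(−0.19371) + 2·e^(−1.7800) + 1·e^(−1.8498) + 6·e^(−1.9720) = 0.82390 + 0.33728 + 0.15727 + 0.83507 = 2.1535.
⟨E⟩ = 0.071781 eV, ⟨E²⟩ = 0.0074487 eV².
C_V/k_B = (⟨E²⟩ − ⟨E⟩²)/(kT)² = (0.0074487 − 0.0051525)/0.0032836 = 0.699.

0.699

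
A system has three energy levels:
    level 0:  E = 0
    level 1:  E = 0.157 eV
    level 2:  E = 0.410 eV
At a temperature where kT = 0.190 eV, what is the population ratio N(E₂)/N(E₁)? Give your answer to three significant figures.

n₂/n₁ = exp[−(E₂−E₁)/kT] = exp(−(0.253 eV)/(0.190 eV)) = exp(-1.3316) = 0.264.

0.264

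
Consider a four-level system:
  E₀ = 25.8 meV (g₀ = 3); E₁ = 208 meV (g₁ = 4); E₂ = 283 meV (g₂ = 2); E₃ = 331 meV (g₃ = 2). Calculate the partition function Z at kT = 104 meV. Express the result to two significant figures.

Eᵢ/kT = 0.2481, 2.000, 2.721, 3.183.
Z = Σ gᵢe^(−Eᵢ/kT) = 3·e^(−0.2481) + 4·e^(−2.000) + 2·e^(−2.721) + 2·e^(−3.183) = 2.341 + 0.5413 + 0.1316 + 0.08292 = 3.097.

Z = 3.1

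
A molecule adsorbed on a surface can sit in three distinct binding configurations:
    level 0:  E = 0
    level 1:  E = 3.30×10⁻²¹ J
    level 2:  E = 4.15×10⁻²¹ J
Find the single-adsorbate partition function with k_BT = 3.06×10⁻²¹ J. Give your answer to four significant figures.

Eᵢ/kT = 0, 1.07843, 1.35621.
Z = Σ e^(−Eᵢ/kT) = e^(−0) + e^(−1.07843) + e^(−1.35621) = 1.00000 + 0.340129 + 0.257635 = 1.59776.

Z = 1.598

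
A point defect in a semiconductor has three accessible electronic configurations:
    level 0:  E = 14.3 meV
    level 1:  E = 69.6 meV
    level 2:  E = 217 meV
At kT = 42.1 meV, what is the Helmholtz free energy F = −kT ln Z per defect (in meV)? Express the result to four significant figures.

Eᵢ/kT = 0.339667, 1.65321, 5.15439.
Z = Σ e^(−Eᵢ/kT) = e^(−0.339667) + e^(−1.65321) + e^(−5.15439) = 0.712007 + 0.191434 + 0.00577400 = 0.909215.
F = −kT ln Z = −42.1 × ln(0.909215) = −42.1 × -0.0951737 = 4.007 meV.

4.007 meV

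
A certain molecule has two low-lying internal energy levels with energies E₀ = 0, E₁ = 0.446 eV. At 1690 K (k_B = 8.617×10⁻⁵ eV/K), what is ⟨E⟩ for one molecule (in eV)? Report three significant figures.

k_BT = 8.617×10⁻⁵ × 1690 K = 0.14563 eV.
Eᵢ/kT = 0, 3.0626.
Z = Σ e^(−Eᵢ/kT) = e^(−0) + e^(−3.0626) = 1.0000 + 0.046766 = 1.0468.
⟨E⟩ = Σ Eᵢ e^(−Eᵢ/kT) / Z = (0·1.0000 + 0.446·0.046766) / 1.0468 = 0.0199 eV.

0.0199 eV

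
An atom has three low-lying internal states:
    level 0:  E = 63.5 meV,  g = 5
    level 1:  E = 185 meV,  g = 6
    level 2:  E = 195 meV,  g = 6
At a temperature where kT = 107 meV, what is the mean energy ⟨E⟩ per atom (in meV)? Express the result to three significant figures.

Eᵢ/kT = 0.59346, 1.7290, 1.8224.
Z = Σ gᵢe^(−Eᵢ/kT) = 5·e^(−0.59346) + 6·e^(−1.7290) + 6·e^(−1.8224) = 2.7621 + 1.0648 + 0.96982 = 4.7967.
⟨E⟩ = Σ Eᵢ gᵢe^(−Eᵢ/kT) / Z = (63.5·2.7621 + 185·1.0648 + 195·0.96982) / 4.7967 = 117 meV.

117 meV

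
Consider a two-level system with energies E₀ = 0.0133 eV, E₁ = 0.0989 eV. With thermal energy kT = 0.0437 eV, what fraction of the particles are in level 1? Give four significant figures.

Eᵢ/kT = 0.304348, 2.26316.
Z = Σ e^(−Eᵢ/kT) = e^(−0.304348) + e^(−2.26316) = 0.737604 + 0.104021 = 0.841625.
P₁ = e^(−E₁/kT) / Z = 0.104021/0.841625 = 0.1236.

0.1236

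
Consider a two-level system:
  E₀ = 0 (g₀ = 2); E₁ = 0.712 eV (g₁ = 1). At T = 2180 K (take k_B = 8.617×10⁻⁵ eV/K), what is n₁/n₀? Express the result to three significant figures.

k_BT = 8.617×10⁻⁵ × 2180 K = 0.18785 eV.
n₁/n₀ = (g₁/g₀) exp[−(E₁−E₀)/kT] = (1/2) × exp(−(0.712 eV)/(0.18785 eV)) = (1/2) × exp(-3.7903) = 0.0113.

0.0113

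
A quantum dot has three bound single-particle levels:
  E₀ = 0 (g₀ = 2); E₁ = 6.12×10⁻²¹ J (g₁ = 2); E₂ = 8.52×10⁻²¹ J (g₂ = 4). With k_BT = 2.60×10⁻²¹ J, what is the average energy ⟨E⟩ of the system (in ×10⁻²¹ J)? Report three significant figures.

Eᵢ/kT = 0, 2.3538, 3.2769.
Z = Σ gᵢe^(−Eᵢ/kT) = 2·e^(−0) + 2·e^(−2.3538) + 4·e^(−3.2769) = 2.0000 + 0.19001 + 0.15098 = 2.3410.
⟨E⟩ = Σ Eᵢ gᵢe^(−Eᵢ/kT) / Z = (0·2.0000 + 6.12·0.19001 + 8.52·0.15098) / 2.3410 = 1.05 ×10⁻²¹ J.

1.05 ×10⁻²¹ J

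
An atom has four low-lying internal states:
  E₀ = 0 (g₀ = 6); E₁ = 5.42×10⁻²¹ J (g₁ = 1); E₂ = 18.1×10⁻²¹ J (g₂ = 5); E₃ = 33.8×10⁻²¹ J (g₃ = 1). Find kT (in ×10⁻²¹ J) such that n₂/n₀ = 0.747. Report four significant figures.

n₂/n₀ = (g₂/g₀) exp[−(E₂−E₀)/kT] = 0.747.
⇒ (E₂−E₀)/kT = ln((5/6)/0.747) = ln(1.11557) = 0.109365.
kT = 18.1 ×10⁻²¹ J / 0.109365 = 165.5 ×10⁻²¹ J.

165.5 ×10⁻²¹ J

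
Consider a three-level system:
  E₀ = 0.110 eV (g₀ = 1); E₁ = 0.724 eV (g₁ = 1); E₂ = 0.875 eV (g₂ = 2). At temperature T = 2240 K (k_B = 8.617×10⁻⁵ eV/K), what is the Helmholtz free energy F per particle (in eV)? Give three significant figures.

0.0952 eV

k_BT = 8.617×10⁻⁵ × 2240 K = 0.19302 eV.
Eᵢ/kT = 0.56989, 3.7509, 4.5332.
Z = Σ gᵢe^(−Eᵢ/kT) = 1·e^(−0.56989) + 1·e^(−3.7509) + 2·e^(−4.5332) = 0.56559 + 0.023497 + 0.021492 = 0.61058.
F = −kT ln Z = −0.19302 × ln(0.61058) = −0.19302 × -0.49335 = 0.0952 eV.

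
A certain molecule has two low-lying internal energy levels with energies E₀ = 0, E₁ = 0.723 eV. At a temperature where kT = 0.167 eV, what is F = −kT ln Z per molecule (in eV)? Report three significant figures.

-0.00219 eV

Eᵢ/kT = 0, 4.3293.
Z = Σ e^(−Eᵢ/kT) = e^(−0) + e^(−4.3293) = 1.0000 + 0.013177 = 1.0132.
F = −kT ln Z = −0.167 × ln(1.0132) = −0.167 × 0.013114 = -0.00219 eV.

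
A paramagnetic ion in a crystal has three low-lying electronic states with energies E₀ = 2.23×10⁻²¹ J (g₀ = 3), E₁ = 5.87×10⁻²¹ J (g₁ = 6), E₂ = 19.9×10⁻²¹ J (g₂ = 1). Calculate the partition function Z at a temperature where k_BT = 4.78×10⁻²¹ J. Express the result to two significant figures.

Eᵢ/kT = 0.4665, 1.228, 4.163.
Z = Σ gᵢe^(−Eᵢ/kT) = 3·e^(−0.4665) + 6·e^(−1.228) + 1·e^(−4.163) = 1.882 + 1.757 + 0.01556 = 3.655.

Z = 3.7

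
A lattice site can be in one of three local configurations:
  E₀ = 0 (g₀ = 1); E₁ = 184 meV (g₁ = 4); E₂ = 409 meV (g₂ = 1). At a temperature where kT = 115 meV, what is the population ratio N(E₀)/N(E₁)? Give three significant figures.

n₀/n₁ = (g₀/g₁) exp[−(E₀−E₁)/kT] = (1/4) × exp(−(-184 meV)/(115 meV)) = (1/4) × exp(1.6000) = 1.24.

1.24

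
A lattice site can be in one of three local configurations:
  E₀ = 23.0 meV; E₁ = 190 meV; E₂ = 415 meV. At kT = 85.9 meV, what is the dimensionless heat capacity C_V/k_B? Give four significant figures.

Eᵢ/kT = 0.267753, 2.21187, 4.83120.
Z = Σ e^(−Eᵢ/kT) = e^(−0.267753) + e^(−2.21187) + e^(−4.83120) = 0.765097 + 0.109496 + 0.00797694 = 0.882570.
⟨E⟩ = 47.2619 meV, ⟨E²⟩ = 6493.96 meV².
C_V/k_B = (⟨E²⟩ − ⟨E⟩²)/(kT)² = (6493.96 − 2233.69)/7378.81 = 0.5774.

0.5774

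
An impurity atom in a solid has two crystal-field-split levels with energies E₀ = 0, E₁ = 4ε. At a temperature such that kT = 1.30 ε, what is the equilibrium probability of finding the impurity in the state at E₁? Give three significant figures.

Eᵢ/kT = 0, 3.0769.
Z = Σ e^(−Eᵢ/kT) = e^(−0) + e^(−3.0769) = 1.0000 + 0.046102 = 1.0461.
P₁ = e^(−E₁/kT) / Z = 0.046102/1.0461 = 0.0441.

0.0441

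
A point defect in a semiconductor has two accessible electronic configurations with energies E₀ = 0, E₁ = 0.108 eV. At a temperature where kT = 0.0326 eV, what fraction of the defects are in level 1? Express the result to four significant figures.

Eᵢ/kT = 0, 3.31288.
Z = Σ e^(−Eᵢ/kT) = e^(−0) + e^(−3.31288) = 1.00000 + 0.0364112 = 1.03641.
P₁ = e^(−E₁/kT) / Z = 0.0364112/1.03641 = 0.03513.

0.03513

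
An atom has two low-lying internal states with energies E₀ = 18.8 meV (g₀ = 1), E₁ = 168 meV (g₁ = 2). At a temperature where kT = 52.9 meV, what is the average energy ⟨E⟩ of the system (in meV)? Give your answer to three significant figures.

Eᵢ/kT = 0.35539, 3.1758.
Z = Σ gᵢe^(−Eᵢ/kT) = 1·e^(−0.35539) + 2·e^(−3.1758) = 0.70090 + 0.083521 = 0.78442.
⟨E⟩ = Σ Eᵢ gᵢe^(−Eᵢ/kT) / Z = (18.8·0.70090 + 168·0.083521) / 0.78442 = 34.7 meV.

34.7 meV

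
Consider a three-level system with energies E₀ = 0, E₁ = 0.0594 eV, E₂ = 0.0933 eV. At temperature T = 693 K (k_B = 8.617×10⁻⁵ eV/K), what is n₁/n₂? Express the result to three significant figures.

k_BT = 8.617×10⁻⁵ × 693 K = 0.059716 eV.
n₁/n₂ = exp[−(E₁−E₂)/kT] = exp(−(-0.0339 eV)/(0.059716 eV)) = exp(0.56769) = 1.76.

1.76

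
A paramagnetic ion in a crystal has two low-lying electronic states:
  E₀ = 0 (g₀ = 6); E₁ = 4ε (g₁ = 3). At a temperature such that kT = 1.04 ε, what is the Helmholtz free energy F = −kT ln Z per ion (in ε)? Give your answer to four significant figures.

-1.874 ε

Eᵢ/kT = 0, 3.84615.
Z = Σ gᵢe^(−Eᵢ/kT) = 6·e^(−0) + 3·e^(−3.84615) = 6.00000 + 0.0640855 = 6.06409.
F = −kT ln Z = −1.04 × ln(6.06409) = −1.04 × 1.80238 = -1.874 ε.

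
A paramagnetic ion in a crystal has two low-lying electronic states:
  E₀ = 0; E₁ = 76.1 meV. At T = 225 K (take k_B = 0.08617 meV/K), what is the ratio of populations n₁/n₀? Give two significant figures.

k_BT = 0.08617 × 225 K = 19.39 meV.
n₁/n₀ = exp[−(E₁−E₀)/kT] = exp(−(76.1 meV)/(19.39 meV)) = exp(-3.925) = 0.020.

0.020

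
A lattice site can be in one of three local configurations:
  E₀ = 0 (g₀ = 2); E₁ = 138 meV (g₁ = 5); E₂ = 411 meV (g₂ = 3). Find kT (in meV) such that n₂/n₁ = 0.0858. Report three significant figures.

140 meV

n₂/n₁ = (g₂/g₁) exp[−(E₂−E₁)/kT] = 0.0858.
⇒ (E₂−E₁)/kT = ln((3/5)/0.0858) = ln(6.9930) = 1.9449.
kT = 273 meV / 1.9449 = 140 meV.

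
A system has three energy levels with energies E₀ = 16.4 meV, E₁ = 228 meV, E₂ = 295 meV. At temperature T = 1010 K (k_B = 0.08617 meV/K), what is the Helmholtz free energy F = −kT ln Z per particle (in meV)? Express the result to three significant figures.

5.87 meV

k_BT = 0.08617 × 1010 K = 87.032 meV.
Eᵢ/kT = 0.18844, 2.6197, 3.3896.
Z = Σ e^(−Eᵢ/kT) = e^(−0.18844) + e^(−2.6197) + e^(−3.3896) = 0.82825 + 0.072825 + 0.033722 = 0.93480.
F = −kT ln Z = −87.032 × ln(0.93480) = −87.032 × -0.067423 = 5.87 meV.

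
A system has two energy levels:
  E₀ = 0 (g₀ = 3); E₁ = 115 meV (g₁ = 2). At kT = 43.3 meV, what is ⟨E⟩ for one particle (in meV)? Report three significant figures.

5.14 meV

Eᵢ/kT = 0, 2.6559.
Z = Σ gᵢe^(−Eᵢ/kT) = 3·e^(−0) + 2·e^(−2.6559) = 3.0000 + 0.14047 = 3.1405.
⟨E⟩ = Σ Eᵢ gᵢe^(−Eᵢ/kT) / Z = (0·3.0000 + 115·0.14047) / 3.1405 = 5.14 meV.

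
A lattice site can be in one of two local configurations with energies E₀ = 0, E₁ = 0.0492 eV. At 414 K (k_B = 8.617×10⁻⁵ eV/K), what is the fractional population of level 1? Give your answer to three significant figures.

0.201

k_BT = 8.617×10⁻⁵ × 414 K = 0.035674 eV.
Eᵢ/kT = 0, 1.3792.
Z = Σ e^(−Eᵢ/kT) = e^(−0) + e^(−1.3792) = 1.0000 + 0.25178 = 1.2518.
P₁ = e^(−E₁/kT) / Z = 0.25178/1.2518 = 0.201.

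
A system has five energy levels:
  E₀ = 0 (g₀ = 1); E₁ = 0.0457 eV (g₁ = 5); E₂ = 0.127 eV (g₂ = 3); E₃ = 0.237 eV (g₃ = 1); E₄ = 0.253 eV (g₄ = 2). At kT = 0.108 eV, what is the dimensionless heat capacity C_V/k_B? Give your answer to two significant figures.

0.30

Eᵢ/kT = 0, 0.4231, 1.176, 2.194, 2.343.
Z = Σ gᵢe^(−Eᵢ/kT) = 1·e^(−0) + 5·e^(−0.4231) + 3·e^(−1.176) + 1·e^(−2.194) + 2·e^(−2.343) = 1.000 + 3.275 + 0.9255 + 0.1115 + 0.1921 = 5.504.
⟨E⟩ = 0.06218 eV, ⟨E²⟩ = 0.007327 eV².
C_V/k_B = (⟨E²⟩ − ⟨E⟩²)/(kT)² = (0.007327 − 0.003866)/0.01166 = 0.30.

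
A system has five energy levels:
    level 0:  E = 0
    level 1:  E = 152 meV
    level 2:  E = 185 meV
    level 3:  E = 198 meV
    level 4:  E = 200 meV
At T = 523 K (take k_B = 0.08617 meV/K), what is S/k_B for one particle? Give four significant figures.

0.3422

k_BT = 0.08617 × 523 K = 45.0669 meV.
Eᵢ/kT = 0, 3.37276, 4.10501, 4.39347, 4.43785.
Z = Σ e^(−Eᵢ/kT) = e^(−0) + e^(−3.37276) + e^(−4.10501) + e^(−4.39347) + e^(−4.43785) = 1.00000 + 0.0342949 + 0.0164899 + 0.0123578 + 0.0118213 = 1.07496.
⟨E⟩ = Σ EᵢPᵢ = 12.1628 meV.
S/k_B = ln Z + ⟨E⟩/kT = ln(1.07496) + 12.1628/45.0669 = 0.0722835 + 0.269883 = 0.3422.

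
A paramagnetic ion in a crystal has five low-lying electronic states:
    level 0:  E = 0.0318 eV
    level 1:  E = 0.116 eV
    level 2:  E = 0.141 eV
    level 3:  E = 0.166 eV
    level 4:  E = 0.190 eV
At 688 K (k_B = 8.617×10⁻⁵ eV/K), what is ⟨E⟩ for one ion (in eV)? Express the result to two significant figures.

0.072 eV

k_BT = 8.617×10⁻⁵ × 688 K = 0.05928 eV.
Eᵢ/kT = 0.5364, 1.957, 2.379, 2.800, 3.205.
Z = Σ e^(−Eᵢ/kT) = e^(−0.5364) + e^(−1.957) + e^(−2.379) + e^(−2.800) + e^(−3.205) = 0.5848 + 0.1413 + 0.09264 + 0.06081 + 0.04056 = 0.9201.
⟨E⟩ = Σ Eᵢ e^(−Eᵢ/kT) / Z = (0.0318·0.5848 + 0.116·0.1413 + 0.141·0.09264 + 0.166·0.06081 + 0.190·0.04056) / 0.9201 = 0.072 eV.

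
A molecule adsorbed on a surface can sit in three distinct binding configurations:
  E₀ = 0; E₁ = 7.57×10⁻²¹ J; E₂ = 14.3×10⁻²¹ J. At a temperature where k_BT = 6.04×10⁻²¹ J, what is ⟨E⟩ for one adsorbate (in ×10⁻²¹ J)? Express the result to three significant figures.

Eᵢ/kT = 0, 1.2533, 2.3675.
Z = Σ e^(−Eᵢ/kT) = e^(−0) + e^(−1.2533) + e^(−2.3675) = 1.0000 + 0.28556 + 0.093715 = 1.3793.
⟨E⟩ = Σ Eᵢ e^(−Eᵢ/kT) / Z = (0·1.0000 + 7.57·0.28556 + 14.3·0.093715) / 1.3793 = 2.54 ×10⁻²¹ J.

2.54 ×10⁻²¹ J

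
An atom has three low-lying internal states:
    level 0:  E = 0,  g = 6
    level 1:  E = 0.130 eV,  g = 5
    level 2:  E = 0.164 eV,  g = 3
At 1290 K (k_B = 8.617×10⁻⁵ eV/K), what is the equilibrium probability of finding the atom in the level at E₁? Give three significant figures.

k_BT = 8.617×10⁻⁵ × 1290 K = 0.11116 eV.
Eᵢ/kT = 0, 1.1695, 1.4754.
Z = Σ gᵢe^(−Eᵢ/kT) = 6·e^(−0) + 5·e^(−1.1695) + 3·e^(−1.4754) = 6.0000 + 1.5526 + 0.68606 = 8.2387.
P₁ = g₁ e^(−E₁/kT) / Z = 1.5526/8.2387 = 0.188.

0.188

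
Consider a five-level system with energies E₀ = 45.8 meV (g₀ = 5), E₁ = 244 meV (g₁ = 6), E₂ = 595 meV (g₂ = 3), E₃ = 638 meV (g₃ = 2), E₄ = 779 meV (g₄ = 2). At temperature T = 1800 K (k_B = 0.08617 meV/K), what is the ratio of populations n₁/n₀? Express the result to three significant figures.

k_BT = 0.08617 × 1800 K = 155.11 meV.
n₁/n₀ = (g₁/g₀) exp[−(E₁−E₀)/kT] = (6/5) × exp(−(198.2 meV)/(155.11 meV)) = (6/5) × exp(-1.2778) = 0.334.

0.334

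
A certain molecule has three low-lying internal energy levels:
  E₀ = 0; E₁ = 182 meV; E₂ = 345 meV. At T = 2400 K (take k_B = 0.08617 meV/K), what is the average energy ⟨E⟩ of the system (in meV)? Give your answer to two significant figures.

k_BT = 0.08617 × 2400 K = 206.8 meV.
Eᵢ/kT = 0, 0.8801, 1.668.
Z = Σ e^(−Eᵢ/kT) = e^(−0) + e^(−0.8801) + e^(−1.668) = 1.000 + 0.4147 + 0.1886 = 1.603.
⟨E⟩ = Σ Eᵢ e^(−Eᵢ/kT) / Z = (0·1.000 + 182·0.4147 + 345·0.1886) / 1.603 = 88 meV.

88 meV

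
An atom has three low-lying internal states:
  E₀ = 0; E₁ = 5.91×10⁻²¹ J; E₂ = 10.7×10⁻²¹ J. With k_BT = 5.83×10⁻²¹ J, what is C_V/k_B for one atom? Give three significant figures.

0.410

Eᵢ/kT = 0, 1.0137, 1.8353.
Z = Σ e^(−Eᵢ/kT) = e^(−0) + e^(−1.0137) + e^(−1.8353) = 1.0000 + 0.36287 + 0.15957 = 1.5224.
⟨E⟩ = 2.5302, ⟨E²⟩ = 20.325.
C_V/k_B = (⟨E²⟩ − ⟨E⟩²)/(kT)² = (20.325 − 6.4019)/33.989 = 0.410.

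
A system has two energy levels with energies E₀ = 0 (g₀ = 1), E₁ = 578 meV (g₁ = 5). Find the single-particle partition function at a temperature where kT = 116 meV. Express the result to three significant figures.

Z = 1.03

Eᵢ/kT = 0, 4.9828.
Z = Σ gᵢe^(−Eᵢ/kT) = 1·e^(−0) + 5·e^(−4.9828) = 1.0000 + 0.034274 = 1.0343.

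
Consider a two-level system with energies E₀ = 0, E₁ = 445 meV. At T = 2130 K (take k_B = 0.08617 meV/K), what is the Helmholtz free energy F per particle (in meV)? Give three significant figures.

k_BT = 0.08617 × 2130 K = 183.54 meV.
Eᵢ/kT = 0, 2.4245.
Z = Σ e^(−Eᵢ/kT) = e^(−0) + e^(−2.4245) = 1.0000 + 0.088522 = 1.0885.
F = −kT ln Z = −183.54 × ln(1.0885) = −183.54 × 0.084801 = -15.6 meV.

-15.6 meV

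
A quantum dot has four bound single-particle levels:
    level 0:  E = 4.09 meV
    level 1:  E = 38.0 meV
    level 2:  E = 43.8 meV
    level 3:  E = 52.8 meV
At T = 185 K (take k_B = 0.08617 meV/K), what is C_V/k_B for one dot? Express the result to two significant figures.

k_BT = 0.08617 × 185 K = 15.94 meV.
Eᵢ/kT = 0.2566, 2.384, 2.748, 3.312.
Z = Σ e^(−Eᵢ/kT) = e^(−0.2566) + e^(−2.384) + e^(−2.748) + e^(−3.312) = 0.7737 + 0.09218 + 0.06406 + 0.03644 = 0.9664.
⟨E⟩ = 11.79 meV, ⟨E²⟩ = 383.4 meV².
C_V/k_B = (⟨E²⟩ − ⟨E⟩²)/(kT)² = (383.4 − 139.0)/254.1 = 0.96.

0.96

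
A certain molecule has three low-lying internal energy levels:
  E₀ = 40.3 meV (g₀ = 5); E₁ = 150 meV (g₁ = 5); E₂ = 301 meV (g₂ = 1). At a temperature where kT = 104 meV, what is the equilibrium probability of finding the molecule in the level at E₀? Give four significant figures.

Eᵢ/kT = 0.387500, 1.44231, 2.89423.
Z = Σ gᵢe^(−Eᵢ/kT) = 5·e^(−0.387500) + 5·e^(−1.44231) + 1·e^(−2.89423) = 3.39376 + 1.18191 + 0.0553416 = 4.63101.
P₀ = g₀ e^(−E₀/kT) / Z = 3.39376/4.63101 = 0.7328.

0.7328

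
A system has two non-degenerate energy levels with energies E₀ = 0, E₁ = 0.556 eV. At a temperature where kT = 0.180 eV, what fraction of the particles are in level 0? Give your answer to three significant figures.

0.956

Eᵢ/kT = 0, 3.0889.
Z = Σ e^(−Eᵢ/kT) = e^(−0) + e^(−3.0889) = 1.0000 + 0.045552 = 1.0456.
P₀ = e^(−E₀/kT) / Z = 1.0000/1.0456 = 0.956.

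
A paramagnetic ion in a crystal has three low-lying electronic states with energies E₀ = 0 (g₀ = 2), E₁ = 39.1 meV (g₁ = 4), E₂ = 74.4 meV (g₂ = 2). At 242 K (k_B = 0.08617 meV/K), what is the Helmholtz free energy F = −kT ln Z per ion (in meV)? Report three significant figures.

-20.5 meV

k_BT = 0.08617 × 242 K = 20.853 meV.
Eᵢ/kT = 0, 1.8750, 3.5678.
Z = Σ gᵢe^(−Eᵢ/kT) = 2·e^(−0) + 4·e^(−1.8750) + 2·e^(−3.5678) = 2.0000 + 0.61342 + 0.056436 = 2.6699.
F = −kT ln Z = −20.853 × ln(2.6699) = −20.853 × 0.98204 = -20.5 meV.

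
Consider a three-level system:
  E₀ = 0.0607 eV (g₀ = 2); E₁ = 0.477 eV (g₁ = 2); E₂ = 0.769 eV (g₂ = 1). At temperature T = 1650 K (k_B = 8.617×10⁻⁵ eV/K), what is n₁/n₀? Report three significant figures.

k_BT = 8.617×10⁻⁵ × 1650 K = 0.14218 eV.
n₁/n₀ = (g₁/g₀) exp[−(E₁−E₀)/kT] = (2/2) × exp(−(0.4163 eV)/(0.14218 eV)) = (2/2) × exp(-2.9280) = 0.0535.

0.0535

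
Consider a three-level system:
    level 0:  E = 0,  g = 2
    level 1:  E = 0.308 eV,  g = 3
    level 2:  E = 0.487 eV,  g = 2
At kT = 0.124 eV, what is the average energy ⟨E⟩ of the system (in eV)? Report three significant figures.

0.0420 eV

Eᵢ/kT = 0, 2.4839, 3.9274.
Z = Σ gᵢe^(−Eᵢ/kT) = 2·e^(−0) + 3·e^(−2.4839) + 2·e^(−3.9274) = 2.0000 + 0.25025 + 0.039390 = 2.2896.
⟨E⟩ = Σ Eᵢ gᵢe^(−Eᵢ/kT) / Z = (0·2.0000 + 0.308·0.25025 + 0.487·0.039390) / 2.2896 = 0.0420 eV.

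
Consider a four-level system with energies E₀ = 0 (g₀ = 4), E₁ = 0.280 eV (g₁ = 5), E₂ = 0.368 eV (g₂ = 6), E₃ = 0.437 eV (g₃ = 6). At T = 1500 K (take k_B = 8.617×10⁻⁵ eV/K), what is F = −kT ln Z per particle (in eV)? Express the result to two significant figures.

k_BT = 8.617×10⁻⁵ × 1500 K = 0.1293 eV.
Eᵢ/kT = 0, 2.166, 2.846, 3.380.
Z = Σ gᵢe^(−Eᵢ/kT) = 4·e^(−0) + 5·e^(−2.166) + 6·e^(−2.846) + 6·e^(−3.380) = 4.000 + 0.5732 + 0.3485 + 0.2043 = 5.126.
F = −kT ln Z = −0.1293 × ln(5.126) = −0.1293 × 1.634 = -0.21 eV.

-0.21 eV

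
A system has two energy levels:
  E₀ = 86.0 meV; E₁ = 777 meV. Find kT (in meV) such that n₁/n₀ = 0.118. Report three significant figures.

323 meV

n₁/n₀ = exp[−(E₁−E₀)/kT] = 0.118.
⇒ (E₁−E₀)/kT = ln(1/0.118) = ln(8.4746) = 2.1371.
kT = 691.0 meV / 2.1371 = 323 meV.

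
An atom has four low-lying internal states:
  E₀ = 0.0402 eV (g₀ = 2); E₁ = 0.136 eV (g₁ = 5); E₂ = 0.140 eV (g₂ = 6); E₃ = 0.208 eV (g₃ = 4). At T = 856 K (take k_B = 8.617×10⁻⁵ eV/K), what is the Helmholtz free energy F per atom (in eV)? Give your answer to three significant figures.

-0.0832 eV

k_BT = 8.617×10⁻⁵ × 856 K = 0.073762 eV.
Eᵢ/kT = 0.54500, 1.8438, 1.8980, 2.8199.
Z = Σ gᵢe^(−Eᵢ/kT) = 2·e^(−0.54500) + 5·e^(−1.8438) + 6·e^(−1.8980) + 4·e^(−2.8199) = 1.1597 + 0.79108 + 0.89921 + 0.23845 = 3.0884.
F = −kT ln Z = −0.073762 × ln(3.0884) = −0.073762 × 1.1277 = -0.0832 eV.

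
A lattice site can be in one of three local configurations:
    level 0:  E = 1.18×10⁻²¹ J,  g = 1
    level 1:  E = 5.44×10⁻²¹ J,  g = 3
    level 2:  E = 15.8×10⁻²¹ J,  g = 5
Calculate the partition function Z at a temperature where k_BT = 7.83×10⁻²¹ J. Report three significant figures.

Z = 3.02

Eᵢ/kT = 0.15070, 0.69476, 2.0179.
Z = Σ gᵢe^(−Eᵢ/kT) = 1·e^(−0.15070) + 3·e^(−0.69476) + 5·e^(−2.0179) = 0.86011 + 1.4976 + 0.66467 = 3.0224.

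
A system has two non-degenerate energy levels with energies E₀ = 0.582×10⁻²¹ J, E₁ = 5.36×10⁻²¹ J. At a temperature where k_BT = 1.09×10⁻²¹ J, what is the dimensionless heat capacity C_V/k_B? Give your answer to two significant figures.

0.23

Eᵢ/kT = 0.5339, 4.917.
Z = Σ e^(−Eᵢ/kT) = e^(−0.5339) + e^(−4.917) = 0.5863 + 0.007321 = 0.5936.
⟨E⟩ = 0.6409, ⟨E²⟩ = 0.6889.
C_V/k_B = (⟨E²⟩ − ⟨E⟩²)/(kT)² = (0.6889 − 0.4108)/1.188 = 0.23.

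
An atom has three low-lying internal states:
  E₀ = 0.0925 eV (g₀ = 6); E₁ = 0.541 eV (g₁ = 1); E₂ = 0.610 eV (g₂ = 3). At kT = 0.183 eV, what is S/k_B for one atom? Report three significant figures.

1.95

Eᵢ/kT = 0.50546, 2.9563, 3.3333.
Z = Σ gᵢe^(−Eᵢ/kT) = 6·e^(−0.50546) + 1·e^(−2.9563) + 3·e^(−3.3333) = 3.6194 + 0.052011 + 0.10703 = 3.7784.
⟨E⟩ = Σ EᵢPᵢ = 0.11333 eV.
S/k_B = ln Z + ⟨E⟩/kT = ln(3.7784) + 0.11333/0.183 = 1.3293 + 0.61929 = 1.95.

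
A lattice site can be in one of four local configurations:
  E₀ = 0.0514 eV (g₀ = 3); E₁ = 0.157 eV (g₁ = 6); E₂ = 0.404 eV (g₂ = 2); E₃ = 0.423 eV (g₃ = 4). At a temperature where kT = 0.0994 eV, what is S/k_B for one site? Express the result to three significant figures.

Eᵢ/kT = 0.51710, 1.5795, 4.0644, 4.2555.
Z = Σ gᵢe^(−Eᵢ/kT) = 3·e^(−0.51710) + 6·e^(−1.5795) + 2·e^(−4.0644) + 4·e^(−4.2555) = 1.7887 + 1.2365 + 0.034347 + 0.056744 = 3.1163.
⟨E⟩ = Σ EᵢPᵢ = 0.10395 eV.
S/k_B = ln Z + ⟨E⟩/kT = ln(3.1163) + 0.10395/0.0994 = 1.1366 + 1.0458 = 2.18.

2.18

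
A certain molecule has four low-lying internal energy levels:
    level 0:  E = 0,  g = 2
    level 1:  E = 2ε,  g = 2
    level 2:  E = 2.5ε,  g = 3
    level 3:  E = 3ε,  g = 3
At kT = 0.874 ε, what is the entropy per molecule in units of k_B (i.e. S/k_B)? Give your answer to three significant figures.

Eᵢ/kT = 0, 2.2883, 2.8604, 3.4325.
Z = Σ gᵢe^(−Eᵢ/kT) = 2·e^(−0) + 2·e^(−2.2883) + 3·e^(−2.8604) + 3·e^(−3.4325) = 2.0000 + 0.20288 + 0.17174 + 0.096918 = 2.4715.
⟨E⟩ = Σ EᵢPᵢ = 0.45554 ε.
S/k_B = ln Z + ⟨E⟩/kT = ln(2.4715) + 0.45554/0.874 = 0.90483 + 0.52121 = 1.43.

1.43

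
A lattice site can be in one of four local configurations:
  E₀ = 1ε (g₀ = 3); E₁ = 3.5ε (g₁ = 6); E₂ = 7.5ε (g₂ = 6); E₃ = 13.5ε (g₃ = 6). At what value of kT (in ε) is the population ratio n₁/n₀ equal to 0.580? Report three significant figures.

2.02 ε

n₁/n₀ = (g₁/g₀) exp[−(E₁−E₀)/kT] = 0.580.
⇒ (E₁−E₀)/kT = ln((6/3)/0.580) = ln(3.4483) = 1.2379.
kT = 2.5ε / 1.2379 = 2.02 ε.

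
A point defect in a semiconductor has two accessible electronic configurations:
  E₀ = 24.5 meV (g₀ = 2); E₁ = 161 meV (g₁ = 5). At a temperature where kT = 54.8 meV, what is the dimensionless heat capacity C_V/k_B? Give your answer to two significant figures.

0.88

Eᵢ/kT = 0.4471, 2.938.
Z = Σ gᵢe^(−Eᵢ/kT) = 2·e^(−0.4471) + 5·e^(−2.938) = 1.279 + 0.2649 = 1.544.
⟨E⟩ = 47.92 meV, ⟨E²⟩ = 4944 meV².
C_V/k_B = (⟨E²⟩ − ⟨E⟩²)/(kT)² = (4944 − 2296)/3003 = 0.88.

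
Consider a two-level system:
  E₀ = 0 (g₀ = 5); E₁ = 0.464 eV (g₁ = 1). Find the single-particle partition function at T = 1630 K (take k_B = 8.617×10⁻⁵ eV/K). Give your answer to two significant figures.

k_BT = 8.617×10⁻⁵ × 1630 K = 0.1405 eV.
Eᵢ/kT = 0, 3.302.
Z = Σ gᵢe^(−Eᵢ/kT) = 5·e^(−0) + 1·e^(−3.302) = 5.000 + 0.03681 = 5.037.

Z = 5.0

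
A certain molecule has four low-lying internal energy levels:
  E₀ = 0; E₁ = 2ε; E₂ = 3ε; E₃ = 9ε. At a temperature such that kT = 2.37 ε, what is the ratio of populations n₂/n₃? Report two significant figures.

n₂/n₃ = exp[−(E₂−E₃)/kT] = exp(−(-6ε)/(2.37ε)) = exp(2.532) = 13.

13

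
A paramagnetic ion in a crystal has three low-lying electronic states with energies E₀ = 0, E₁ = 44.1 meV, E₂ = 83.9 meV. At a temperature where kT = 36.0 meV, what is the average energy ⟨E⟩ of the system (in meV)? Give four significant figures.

15.18 meV

Eᵢ/kT = 0, 1.22500, 2.33056.
Z = Σ e^(−Eᵢ/kT) = e^(−0) + e^(−1.22500) + e^(−2.33056) = 1.00000 + 0.293758 + 0.0972413 = 1.39100.
⟨E⟩ = Σ Eᵢ e^(−Eᵢ/kT) / Z = (0·1.00000 + 44.1·0.293758 + 83.9·0.0972413) / 1.39100 = 15.18 meV.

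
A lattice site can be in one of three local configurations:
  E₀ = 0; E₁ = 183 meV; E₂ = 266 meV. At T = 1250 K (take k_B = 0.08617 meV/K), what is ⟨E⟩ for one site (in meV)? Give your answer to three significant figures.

44.2 meV

k_BT = 0.08617 × 1250 K = 107.71 meV.
Eᵢ/kT = 0, 1.6990, 2.4696.
Z = Σ e^(−Eᵢ/kT) = e^(−0) + e^(−1.6990) + e^(−2.4696) = 1.0000 + 0.18287 + 0.084619 = 1.2675.
⟨E⟩ = Σ Eᵢ e^(−Eᵢ/kT) / Z = (0·1.0000 + 183·0.18287 + 266·0.084619) / 1.2675 = 44.2 meV.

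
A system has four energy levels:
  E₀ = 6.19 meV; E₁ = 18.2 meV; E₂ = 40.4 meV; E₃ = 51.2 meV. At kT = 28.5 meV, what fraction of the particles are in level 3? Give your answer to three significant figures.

0.0953

Eᵢ/kT = 0.21719, 0.63860, 1.4175, 1.7965.
Z = Σ e^(−Eᵢ/kT) = e^(−0.21719) + e^(−0.63860) + e^(−1.4175) + e^(−1.7965) = 0.80478 + 0.52803 + 0.24232 + 0.16588 = 1.7410.
P₃ = e^(−E₃/kT) / Z = 0.16588/1.7410 = 0.0953.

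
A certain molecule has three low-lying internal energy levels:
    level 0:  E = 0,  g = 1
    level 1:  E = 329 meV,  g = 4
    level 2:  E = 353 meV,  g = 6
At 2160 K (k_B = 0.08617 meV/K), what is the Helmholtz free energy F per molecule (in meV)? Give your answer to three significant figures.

-177 meV

k_BT = 0.08617 × 2160 K = 186.13 meV.
Eᵢ/kT = 0, 1.7676, 1.8965.
Z = Σ gᵢe^(−Eᵢ/kT) = 1·e^(−0) + 4·e^(−1.7676) + 6·e^(−1.8965) = 1.0000 + 0.68297 + 0.90056 = 2.5835.
F = −kT ln Z = −186.13 × ln(2.5835) = −186.13 × 0.94915 = -177 meV.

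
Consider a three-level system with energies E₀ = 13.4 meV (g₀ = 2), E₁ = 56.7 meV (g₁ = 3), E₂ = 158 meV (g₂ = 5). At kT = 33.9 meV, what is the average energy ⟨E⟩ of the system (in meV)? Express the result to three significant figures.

29.4 meV

Eᵢ/kT = 0.39528, 1.6726, 4.6608.
Z = Σ gᵢe^(−Eᵢ/kT) = 2·e^(−0.39528) + 3·e^(−1.6726) + 5·e^(−4.6608) = 1.3470 + 0.56327 + 0.047294 = 1.9576.
⟨E⟩ = Σ Eᵢ gᵢe^(−Eᵢ/kT) / Z = (13.4·1.3470 + 56.7·0.56327 + 158·0.047294) / 1.9576 = 29.4 meV.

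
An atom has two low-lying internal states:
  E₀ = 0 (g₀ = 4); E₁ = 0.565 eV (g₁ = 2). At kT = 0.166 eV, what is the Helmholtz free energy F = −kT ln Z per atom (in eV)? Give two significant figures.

-0.23 eV

Eᵢ/kT = 0, 3.404.
Z = Σ gᵢe^(−Eᵢ/kT) = 4·e^(−0) + 2·e^(−3.404) = 4.000 + 0.06648 = 4.066.
F = −kT ln Z = −0.166 × ln(4.066) = −0.166 × 1.403 = -0.23 eV.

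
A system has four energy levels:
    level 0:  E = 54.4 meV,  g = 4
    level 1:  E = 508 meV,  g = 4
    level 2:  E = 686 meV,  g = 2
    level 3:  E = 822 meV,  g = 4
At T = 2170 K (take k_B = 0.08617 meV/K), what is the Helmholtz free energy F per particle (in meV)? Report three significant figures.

k_BT = 0.08617 × 2170 K = 186.99 meV.
Eᵢ/kT = 0.29092, 2.7167, 3.6686, 4.3960.
Z = Σ gᵢe^(−Eᵢ/kT) = 4·e^(−0.29092) + 4·e^(−2.7167) + 2·e^(−3.6686) + 4·e^(−4.3960) = 2.9903 + 0.26437 + 0.051024 + 0.049306 = 3.3550.
F = −kT ln Z = −186.99 × ln(3.3550) = −186.99 × 1.2105 = -226 meV.

-226 meV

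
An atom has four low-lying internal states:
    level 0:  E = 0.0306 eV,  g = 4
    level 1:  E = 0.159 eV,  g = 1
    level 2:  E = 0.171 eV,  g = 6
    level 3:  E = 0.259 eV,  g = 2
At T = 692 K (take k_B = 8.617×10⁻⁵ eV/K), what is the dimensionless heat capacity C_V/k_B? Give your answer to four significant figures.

0.7781

k_BT = 8.617×10⁻⁵ × 692 K = 0.0596296 eV.
Eᵢ/kT = 0.513168, 2.66646, 2.86770, 4.34348.
Z = Σ gᵢe^(−Eᵢ/kT) = 4·e^(−0.513168) + 1·e^(−2.66646) + 6·e^(−2.86770) + 2·e^(−4.34348) = 2.39438 + 0.0694978 + 0.340977 + 0.0259825 = 2.83084.
⟨E⟩ = 0.0527599 eV, ⟨E²⟩ = 0.00555044 eV².
C_V/k_B = (⟨E²⟩ − ⟨E⟩²)/(kT)² = (0.00555044 − 0.00278361)/0.00355569 = 0.7781.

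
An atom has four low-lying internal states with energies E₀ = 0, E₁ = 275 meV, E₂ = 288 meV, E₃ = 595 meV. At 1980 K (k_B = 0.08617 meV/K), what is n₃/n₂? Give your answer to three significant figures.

0.165

k_BT = 0.08617 × 1980 K = 170.62 meV.
n₃/n₂ = exp[−(E₃−E₂)/kT] = exp(−(307 meV)/(170.62 meV)) = exp(-1.7993) = 0.165.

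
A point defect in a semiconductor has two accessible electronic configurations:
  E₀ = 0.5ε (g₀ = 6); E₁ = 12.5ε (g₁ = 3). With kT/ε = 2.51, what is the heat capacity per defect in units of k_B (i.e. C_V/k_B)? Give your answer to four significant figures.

0.09507

Eᵢ/kT = 0.199203, 4.98008.
Z = Σ gᵢe^(−Eᵢ/kT) = 6·e^(−0.199203) + 3·e^(−4.98008) = 4.91630 + 0.0206205 = 4.93692.
⟨E⟩ = 0.550122 ε, ⟨E²⟩ = 0.901580 ε².
C_V/k_B = (⟨E²⟩ − ⟨E⟩²)/(kT)² = (0.901580 − 0.302634)/6.30010 = 0.09507.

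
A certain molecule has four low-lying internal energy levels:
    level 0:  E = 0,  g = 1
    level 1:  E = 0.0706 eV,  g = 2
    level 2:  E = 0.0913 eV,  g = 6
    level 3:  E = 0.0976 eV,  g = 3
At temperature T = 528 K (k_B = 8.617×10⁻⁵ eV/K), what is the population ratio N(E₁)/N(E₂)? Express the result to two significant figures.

0.53

k_BT = 8.617×10⁻⁵ × 528 K = 0.04550 eV.
n₁/n₂ = (g₁/g₂) exp[−(E₁−E₂)/kT] = (2/6) × exp(−(-0.0207 eV)/(0.04550 eV)) = (2/6) × exp(0.4549) = 0.53.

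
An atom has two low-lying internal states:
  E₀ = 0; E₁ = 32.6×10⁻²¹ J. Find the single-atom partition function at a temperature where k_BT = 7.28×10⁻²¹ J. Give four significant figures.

Eᵢ/kT = 0, 4.47802.
Z = Σ e^(−Eᵢ/kT) = e^(−0) + e^(−4.47802) = 1.00000 + 0.0113559 = 1.01136.

Z = 1.011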